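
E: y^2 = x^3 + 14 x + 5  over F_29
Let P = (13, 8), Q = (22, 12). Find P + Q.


P != Q, so use the chord formula.
s = (y2 - y1) / (x2 - x1) = (4) / (9) mod 29 = 23
x3 = s^2 - x1 - x2 mod 29 = 23^2 - 13 - 22 = 1
y3 = s (x1 - x3) - y1 mod 29 = 23 * (13 - 1) - 8 = 7

P + Q = (1, 7)


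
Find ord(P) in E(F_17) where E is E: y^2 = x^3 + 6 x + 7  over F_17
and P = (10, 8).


Compute successive multiples of P until we hit O:
  1P = (10, 8)
  2P = (14, 9)
  3P = (9, 5)
  4P = (7, 1)
  5P = (13, 2)
  6P = (15, 2)
  7P = (5, 3)
  8P = (3, 16)
  ... (continuing to 20P)
  20P = O

ord(P) = 20


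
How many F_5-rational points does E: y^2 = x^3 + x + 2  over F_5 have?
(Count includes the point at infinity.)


For each x in F_5, count y with y^2 = x^3 + 1 x + 2 mod 5:
  x = 1: RHS = 4, y in [2, 3]  -> 2 point(s)
  x = 4: RHS = 0, y in [0]  -> 1 point(s)
Affine points: 3. Add the point at infinity: total = 4.

#E(F_5) = 4


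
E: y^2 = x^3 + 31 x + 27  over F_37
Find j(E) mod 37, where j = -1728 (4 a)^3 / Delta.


Delta = -16(4 a^3 + 27 b^2) mod 37 = 2
-1728 * (4 a)^3 = -1728 * (4*31)^3 mod 37 = 6
j = 6 * 2^(-1) mod 37 = 3

j = 3 (mod 37)


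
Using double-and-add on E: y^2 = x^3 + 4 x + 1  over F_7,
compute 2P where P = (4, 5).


k = 2 = 10_2 (binary, LSB first: 01)
Double-and-add from P = (4, 5):
  bit 0 = 0: acc unchanged = O
  bit 1 = 1: acc = O + (0, 6) = (0, 6)

2P = (0, 6)


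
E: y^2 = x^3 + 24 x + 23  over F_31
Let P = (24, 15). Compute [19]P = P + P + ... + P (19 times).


k = 19 = 10011_2 (binary, LSB first: 11001)
Double-and-add from P = (24, 15):
  bit 0 = 1: acc = O + (24, 15) = (24, 15)
  bit 1 = 1: acc = (24, 15) + (22, 15) = (16, 16)
  bit 2 = 0: acc unchanged = (16, 16)
  bit 3 = 0: acc unchanged = (16, 16)
  bit 4 = 1: acc = (16, 16) + (25, 2) = (15, 10)

19P = (15, 10)


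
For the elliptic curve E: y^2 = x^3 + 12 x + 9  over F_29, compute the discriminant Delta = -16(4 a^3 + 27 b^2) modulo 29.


4 a^3 + 27 b^2 = 4*12^3 + 27*9^2 = 6912 + 2187 = 9099
Delta = -16 * (9099) = -145584
Delta mod 29 = 25

Delta = 25 (mod 29)


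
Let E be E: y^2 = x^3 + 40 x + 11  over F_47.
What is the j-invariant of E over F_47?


Delta = -16(4 a^3 + 27 b^2) mod 47 = 42
-1728 * (4 a)^3 = -1728 * (4*40)^3 mod 47 = 14
j = 14 * 42^(-1) mod 47 = 16

j = 16 (mod 47)


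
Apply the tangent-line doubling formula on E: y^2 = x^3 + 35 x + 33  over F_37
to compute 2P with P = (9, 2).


Doubling: s = (3 x1^2 + a) / (2 y1)
s = (3*9^2 + 35) / (2*2) mod 37 = 14
x3 = s^2 - 2 x1 mod 37 = 14^2 - 2*9 = 30
y3 = s (x1 - x3) - y1 mod 37 = 14 * (9 - 30) - 2 = 0

2P = (30, 0)


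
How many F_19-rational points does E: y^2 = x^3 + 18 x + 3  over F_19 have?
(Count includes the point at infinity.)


For each x in F_19, count y with y^2 = x^3 + 18 x + 3 mod 19:
  x = 2: RHS = 9, y in [3, 16]  -> 2 point(s)
  x = 4: RHS = 6, y in [5, 14]  -> 2 point(s)
  x = 5: RHS = 9, y in [3, 16]  -> 2 point(s)
  x = 6: RHS = 4, y in [2, 17]  -> 2 point(s)
  x = 7: RHS = 16, y in [4, 15]  -> 2 point(s)
  x = 9: RHS = 1, y in [1, 18]  -> 2 point(s)
  x = 10: RHS = 5, y in [9, 10]  -> 2 point(s)
  x = 12: RHS = 9, y in [3, 16]  -> 2 point(s)
  x = 14: RHS = 16, y in [4, 15]  -> 2 point(s)
  x = 15: RHS = 0, y in [0]  -> 1 point(s)
  x = 16: RHS = 17, y in [6, 13]  -> 2 point(s)
  x = 17: RHS = 16, y in [4, 15]  -> 2 point(s)
Affine points: 23. Add the point at infinity: total = 24.

#E(F_19) = 24


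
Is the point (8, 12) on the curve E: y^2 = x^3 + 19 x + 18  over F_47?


Check whether y^2 = x^3 + 19 x + 18 (mod 47) for (x, y) = (8, 12).
LHS: y^2 = 12^2 mod 47 = 3
RHS: x^3 + 19 x + 18 = 8^3 + 19*8 + 18 mod 47 = 24
LHS != RHS

No, not on the curve


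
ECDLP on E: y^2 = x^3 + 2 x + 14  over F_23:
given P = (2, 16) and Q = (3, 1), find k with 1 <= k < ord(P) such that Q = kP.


Enumerate multiples of P until we hit Q = (3, 1):
  1P = (2, 16)
  2P = (20, 2)
  3P = (7, 16)
  4P = (14, 7)
  5P = (9, 18)
  6P = (21, 18)
  7P = (6, 9)
  8P = (8, 6)
  9P = (3, 1)
Match found at i = 9.

k = 9


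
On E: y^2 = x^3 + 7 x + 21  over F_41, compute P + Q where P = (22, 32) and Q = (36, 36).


P != Q, so use the chord formula.
s = (y2 - y1) / (x2 - x1) = (4) / (14) mod 41 = 12
x3 = s^2 - x1 - x2 mod 41 = 12^2 - 22 - 36 = 4
y3 = s (x1 - x3) - y1 mod 41 = 12 * (22 - 4) - 32 = 20

P + Q = (4, 20)


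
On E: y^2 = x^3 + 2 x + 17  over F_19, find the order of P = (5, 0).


Compute successive multiples of P until we hit O:
  1P = (5, 0)
  2P = O

ord(P) = 2


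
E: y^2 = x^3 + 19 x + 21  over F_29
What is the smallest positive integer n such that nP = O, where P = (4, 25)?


Compute successive multiples of P until we hit O:
  1P = (4, 25)
  2P = (20, 22)
  3P = (9, 14)
  4P = (22, 3)
  5P = (7, 27)
  6P = (12, 18)
  7P = (26, 16)
  8P = (19, 22)
  ... (continuing to 18P)
  18P = O

ord(P) = 18


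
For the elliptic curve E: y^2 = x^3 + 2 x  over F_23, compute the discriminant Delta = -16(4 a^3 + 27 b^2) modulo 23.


4 a^3 + 27 b^2 = 4*2^3 + 27*0^2 = 32 + 0 = 32
Delta = -16 * (32) = -512
Delta mod 23 = 17

Delta = 17 (mod 23)


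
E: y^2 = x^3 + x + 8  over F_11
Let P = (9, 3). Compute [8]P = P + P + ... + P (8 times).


k = 8 = 1000_2 (binary, LSB first: 0001)
Double-and-add from P = (9, 3):
  bit 0 = 0: acc unchanged = O
  bit 1 = 0: acc unchanged = O
  bit 2 = 0: acc unchanged = O
  bit 3 = 1: acc = O + (9, 8) = (9, 8)

8P = (9, 8)


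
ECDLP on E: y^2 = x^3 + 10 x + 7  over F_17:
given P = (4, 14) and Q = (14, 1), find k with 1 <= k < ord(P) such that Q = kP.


Enumerate multiples of P until we hit Q = (14, 1):
  1P = (4, 14)
  2P = (8, 2)
  3P = (14, 16)
  4P = (14, 1)
Match found at i = 4.

k = 4


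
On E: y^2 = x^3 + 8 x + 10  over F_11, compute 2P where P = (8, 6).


Doubling: s = (3 x1^2 + a) / (2 y1)
s = (3*8^2 + 8) / (2*6) mod 11 = 2
x3 = s^2 - 2 x1 mod 11 = 2^2 - 2*8 = 10
y3 = s (x1 - x3) - y1 mod 11 = 2 * (8 - 10) - 6 = 1

2P = (10, 1)


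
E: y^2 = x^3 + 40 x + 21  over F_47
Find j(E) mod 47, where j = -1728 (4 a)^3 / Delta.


Delta = -16(4 a^3 + 27 b^2) mod 47 = 29
-1728 * (4 a)^3 = -1728 * (4*40)^3 mod 47 = 14
j = 14 * 29^(-1) mod 47 = 41

j = 41 (mod 47)


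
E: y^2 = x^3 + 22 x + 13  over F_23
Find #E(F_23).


For each x in F_23, count y with y^2 = x^3 + 22 x + 13 mod 23:
  x = 0: RHS = 13, y in [6, 17]  -> 2 point(s)
  x = 1: RHS = 13, y in [6, 17]  -> 2 point(s)
  x = 4: RHS = 4, y in [2, 21]  -> 2 point(s)
  x = 5: RHS = 18, y in [8, 15]  -> 2 point(s)
  x = 6: RHS = 16, y in [4, 19]  -> 2 point(s)
  x = 7: RHS = 4, y in [2, 21]  -> 2 point(s)
  x = 12: RHS = 4, y in [2, 21]  -> 2 point(s)
  x = 13: RHS = 12, y in [9, 14]  -> 2 point(s)
  x = 14: RHS = 6, y in [11, 12]  -> 2 point(s)
  x = 18: RHS = 8, y in [10, 13]  -> 2 point(s)
  x = 20: RHS = 12, y in [9, 14]  -> 2 point(s)
  x = 22: RHS = 13, y in [6, 17]  -> 2 point(s)
Affine points: 24. Add the point at infinity: total = 25.

#E(F_23) = 25


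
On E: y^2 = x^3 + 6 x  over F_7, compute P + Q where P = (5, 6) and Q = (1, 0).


P != Q, so use the chord formula.
s = (y2 - y1) / (x2 - x1) = (1) / (3) mod 7 = 5
x3 = s^2 - x1 - x2 mod 7 = 5^2 - 5 - 1 = 5
y3 = s (x1 - x3) - y1 mod 7 = 5 * (5 - 5) - 6 = 1

P + Q = (5, 1)


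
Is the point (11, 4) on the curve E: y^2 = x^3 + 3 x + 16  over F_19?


Check whether y^2 = x^3 + 3 x + 16 (mod 19) for (x, y) = (11, 4).
LHS: y^2 = 4^2 mod 19 = 16
RHS: x^3 + 3 x + 16 = 11^3 + 3*11 + 16 mod 19 = 12
LHS != RHS

No, not on the curve


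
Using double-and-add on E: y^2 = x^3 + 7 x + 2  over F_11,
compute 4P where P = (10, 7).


k = 4 = 100_2 (binary, LSB first: 001)
Double-and-add from P = (10, 7):
  bit 0 = 0: acc unchanged = O
  bit 1 = 0: acc unchanged = O
  bit 2 = 1: acc = O + (8, 8) = (8, 8)

4P = (8, 8)


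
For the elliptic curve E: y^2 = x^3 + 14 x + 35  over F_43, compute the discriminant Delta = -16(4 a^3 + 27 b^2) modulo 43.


4 a^3 + 27 b^2 = 4*14^3 + 27*35^2 = 10976 + 33075 = 44051
Delta = -16 * (44051) = -704816
Delta mod 43 = 40

Delta = 40 (mod 43)


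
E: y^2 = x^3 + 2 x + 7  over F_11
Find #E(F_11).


For each x in F_11, count y with y^2 = x^3 + 2 x + 7 mod 11:
  x = 6: RHS = 4, y in [2, 9]  -> 2 point(s)
  x = 7: RHS = 1, y in [1, 10]  -> 2 point(s)
  x = 10: RHS = 4, y in [2, 9]  -> 2 point(s)
Affine points: 6. Add the point at infinity: total = 7.

#E(F_11) = 7


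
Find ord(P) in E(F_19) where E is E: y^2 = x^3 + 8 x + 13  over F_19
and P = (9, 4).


Compute successive multiples of P until we hit O:
  1P = (9, 4)
  2P = (6, 7)
  3P = (5, 11)
  4P = (14, 0)
  5P = (5, 8)
  6P = (6, 12)
  7P = (9, 15)
  8P = O

ord(P) = 8


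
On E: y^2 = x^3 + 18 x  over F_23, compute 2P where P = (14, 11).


Doubling: s = (3 x1^2 + a) / (2 y1)
s = (3*14^2 + 18) / (2*11) mod 23 = 15
x3 = s^2 - 2 x1 mod 23 = 15^2 - 2*14 = 13
y3 = s (x1 - x3) - y1 mod 23 = 15 * (14 - 13) - 11 = 4

2P = (13, 4)


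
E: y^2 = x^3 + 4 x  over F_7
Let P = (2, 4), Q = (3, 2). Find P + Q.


P != Q, so use the chord formula.
s = (y2 - y1) / (x2 - x1) = (5) / (1) mod 7 = 5
x3 = s^2 - x1 - x2 mod 7 = 5^2 - 2 - 3 = 6
y3 = s (x1 - x3) - y1 mod 7 = 5 * (2 - 6) - 4 = 4

P + Q = (6, 4)


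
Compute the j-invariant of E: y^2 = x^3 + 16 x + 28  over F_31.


Delta = -16(4 a^3 + 27 b^2) mod 31 = 10
-1728 * (4 a)^3 = -1728 * (4*16)^3 mod 31 = 2
j = 2 * 10^(-1) mod 31 = 25

j = 25 (mod 31)


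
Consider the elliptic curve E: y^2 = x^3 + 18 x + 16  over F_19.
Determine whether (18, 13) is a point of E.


Check whether y^2 = x^3 + 18 x + 16 (mod 19) for (x, y) = (18, 13).
LHS: y^2 = 13^2 mod 19 = 17
RHS: x^3 + 18 x + 16 = 18^3 + 18*18 + 16 mod 19 = 16
LHS != RHS

No, not on the curve


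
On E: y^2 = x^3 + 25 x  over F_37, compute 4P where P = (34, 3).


k = 4 = 100_2 (binary, LSB first: 001)
Double-and-add from P = (34, 3):
  bit 0 = 0: acc unchanged = O
  bit 1 = 0: acc unchanged = O
  bit 2 = 1: acc = O + (34, 34) = (34, 34)

4P = (34, 34)


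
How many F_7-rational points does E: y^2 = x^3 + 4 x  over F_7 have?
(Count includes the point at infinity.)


For each x in F_7, count y with y^2 = x^3 + 4 x + 0 mod 7:
  x = 0: RHS = 0, y in [0]  -> 1 point(s)
  x = 2: RHS = 2, y in [3, 4]  -> 2 point(s)
  x = 3: RHS = 4, y in [2, 5]  -> 2 point(s)
  x = 6: RHS = 2, y in [3, 4]  -> 2 point(s)
Affine points: 7. Add the point at infinity: total = 8.

#E(F_7) = 8


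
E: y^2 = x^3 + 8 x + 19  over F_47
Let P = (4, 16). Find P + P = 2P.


Doubling: s = (3 x1^2 + a) / (2 y1)
s = (3*4^2 + 8) / (2*16) mod 47 = 37
x3 = s^2 - 2 x1 mod 47 = 37^2 - 2*4 = 45
y3 = s (x1 - x3) - y1 mod 47 = 37 * (4 - 45) - 16 = 18

2P = (45, 18)


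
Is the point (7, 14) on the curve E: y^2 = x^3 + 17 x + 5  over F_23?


Check whether y^2 = x^3 + 17 x + 5 (mod 23) for (x, y) = (7, 14).
LHS: y^2 = 14^2 mod 23 = 12
RHS: x^3 + 17 x + 5 = 7^3 + 17*7 + 5 mod 23 = 7
LHS != RHS

No, not on the curve


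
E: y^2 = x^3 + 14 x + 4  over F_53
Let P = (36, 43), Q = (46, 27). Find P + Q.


P != Q, so use the chord formula.
s = (y2 - y1) / (x2 - x1) = (37) / (10) mod 53 = 9
x3 = s^2 - x1 - x2 mod 53 = 9^2 - 36 - 46 = 52
y3 = s (x1 - x3) - y1 mod 53 = 9 * (36 - 52) - 43 = 25

P + Q = (52, 25)


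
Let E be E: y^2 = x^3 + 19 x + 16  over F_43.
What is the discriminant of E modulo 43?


4 a^3 + 27 b^2 = 4*19^3 + 27*16^2 = 27436 + 6912 = 34348
Delta = -16 * (34348) = -549568
Delta mod 43 = 15

Delta = 15 (mod 43)


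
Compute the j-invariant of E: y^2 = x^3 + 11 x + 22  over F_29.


Delta = -16(4 a^3 + 27 b^2) mod 29 = 20
-1728 * (4 a)^3 = -1728 * (4*11)^3 mod 29 = 16
j = 16 * 20^(-1) mod 29 = 24

j = 24 (mod 29)


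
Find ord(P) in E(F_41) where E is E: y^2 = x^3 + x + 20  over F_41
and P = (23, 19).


Compute successive multiples of P until we hit O:
  1P = (23, 19)
  2P = (13, 4)
  3P = (38, 20)
  4P = (19, 25)
  5P = (32, 15)
  6P = (11, 3)
  7P = (27, 3)
  8P = (7, 40)
  ... (continuing to 53P)
  53P = O

ord(P) = 53


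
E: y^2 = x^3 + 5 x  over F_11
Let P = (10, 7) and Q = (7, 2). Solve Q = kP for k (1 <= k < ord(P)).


Enumerate multiples of P until we hit Q = (7, 2):
  1P = (10, 7)
  2P = (3, 8)
  3P = (7, 2)
Match found at i = 3.

k = 3


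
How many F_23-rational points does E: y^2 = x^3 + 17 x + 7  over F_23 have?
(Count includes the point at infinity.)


For each x in F_23, count y with y^2 = x^3 + 17 x + 7 mod 23:
  x = 1: RHS = 2, y in [5, 18]  -> 2 point(s)
  x = 2: RHS = 3, y in [7, 16]  -> 2 point(s)
  x = 3: RHS = 16, y in [4, 19]  -> 2 point(s)
  x = 4: RHS = 1, y in [1, 22]  -> 2 point(s)
  x = 6: RHS = 3, y in [7, 16]  -> 2 point(s)
  x = 7: RHS = 9, y in [3, 20]  -> 2 point(s)
  x = 10: RHS = 4, y in [2, 21]  -> 2 point(s)
  x = 15: RHS = 3, y in [7, 16]  -> 2 point(s)
  x = 18: RHS = 4, y in [2, 21]  -> 2 point(s)
  x = 19: RHS = 13, y in [6, 17]  -> 2 point(s)
  x = 22: RHS = 12, y in [9, 14]  -> 2 point(s)
Affine points: 22. Add the point at infinity: total = 23.

#E(F_23) = 23


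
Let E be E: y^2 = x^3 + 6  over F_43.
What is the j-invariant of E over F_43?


Delta = -16(4 a^3 + 27 b^2) mod 43 = 14
-1728 * (4 a)^3 = -1728 * (4*0)^3 mod 43 = 0
j = 0 * 14^(-1) mod 43 = 0

j = 0 (mod 43)


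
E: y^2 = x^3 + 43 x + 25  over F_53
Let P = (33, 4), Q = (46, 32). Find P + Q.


P != Q, so use the chord formula.
s = (y2 - y1) / (x2 - x1) = (28) / (13) mod 53 = 47
x3 = s^2 - x1 - x2 mod 53 = 47^2 - 33 - 46 = 10
y3 = s (x1 - x3) - y1 mod 53 = 47 * (33 - 10) - 4 = 17

P + Q = (10, 17)


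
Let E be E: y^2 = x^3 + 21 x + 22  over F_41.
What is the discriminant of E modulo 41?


4 a^3 + 27 b^2 = 4*21^3 + 27*22^2 = 37044 + 13068 = 50112
Delta = -16 * (50112) = -801792
Delta mod 41 = 4

Delta = 4 (mod 41)


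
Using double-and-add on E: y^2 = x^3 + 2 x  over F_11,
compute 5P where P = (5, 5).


k = 5 = 101_2 (binary, LSB first: 101)
Double-and-add from P = (5, 5):
  bit 0 = 1: acc = O + (5, 5) = (5, 5)
  bit 1 = 0: acc unchanged = (5, 5)
  bit 2 = 1: acc = (5, 5) + (1, 5) = (5, 6)

5P = (5, 6)


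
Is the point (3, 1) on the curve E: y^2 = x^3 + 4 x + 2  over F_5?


Check whether y^2 = x^3 + 4 x + 2 (mod 5) for (x, y) = (3, 1).
LHS: y^2 = 1^2 mod 5 = 1
RHS: x^3 + 4 x + 2 = 3^3 + 4*3 + 2 mod 5 = 1
LHS = RHS

Yes, on the curve


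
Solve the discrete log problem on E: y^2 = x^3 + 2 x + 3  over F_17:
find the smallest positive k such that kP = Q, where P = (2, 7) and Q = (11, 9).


Enumerate multiples of P until we hit Q = (11, 9):
  1P = (2, 7)
  2P = (14, 15)
  3P = (9, 11)
  4P = (15, 5)
  5P = (13, 13)
  6P = (3, 11)
  7P = (11, 8)
  8P = (8, 15)
  9P = (5, 6)
  10P = (12, 2)
  11P = (16, 0)
  12P = (12, 15)
  13P = (5, 11)
  14P = (8, 2)
  15P = (11, 9)
Match found at i = 15.

k = 15


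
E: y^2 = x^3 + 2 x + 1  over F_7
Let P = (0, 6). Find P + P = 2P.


Doubling: s = (3 x1^2 + a) / (2 y1)
s = (3*0^2 + 2) / (2*6) mod 7 = 6
x3 = s^2 - 2 x1 mod 7 = 6^2 - 2*0 = 1
y3 = s (x1 - x3) - y1 mod 7 = 6 * (0 - 1) - 6 = 2

2P = (1, 2)


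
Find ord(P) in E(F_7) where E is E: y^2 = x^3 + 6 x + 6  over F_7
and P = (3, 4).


Compute successive multiples of P until we hit O:
  1P = (3, 4)
  2P = (5, 0)
  3P = (3, 3)
  4P = O

ord(P) = 4


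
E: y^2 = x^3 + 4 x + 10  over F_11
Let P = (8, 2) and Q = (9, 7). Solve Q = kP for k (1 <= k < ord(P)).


Enumerate multiples of P until we hit Q = (9, 7):
  1P = (8, 2)
  2P = (9, 4)
  3P = (9, 7)
Match found at i = 3.

k = 3


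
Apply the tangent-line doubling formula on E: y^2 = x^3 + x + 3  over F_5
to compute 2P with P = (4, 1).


Doubling: s = (3 x1^2 + a) / (2 y1)
s = (3*4^2 + 1) / (2*1) mod 5 = 2
x3 = s^2 - 2 x1 mod 5 = 2^2 - 2*4 = 1
y3 = s (x1 - x3) - y1 mod 5 = 2 * (4 - 1) - 1 = 0

2P = (1, 0)


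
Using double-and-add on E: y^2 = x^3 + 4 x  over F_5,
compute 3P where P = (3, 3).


k = 3 = 11_2 (binary, LSB first: 11)
Double-and-add from P = (3, 3):
  bit 0 = 1: acc = O + (3, 3) = (3, 3)
  bit 1 = 1: acc = (3, 3) + (0, 0) = (3, 2)

3P = (3, 2)


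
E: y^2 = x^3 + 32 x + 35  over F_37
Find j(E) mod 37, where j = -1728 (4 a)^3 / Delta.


Delta = -16(4 a^3 + 27 b^2) mod 37 = 19
-1728 * (4 a)^3 = -1728 * (4*32)^3 mod 37 = 23
j = 23 * 19^(-1) mod 37 = 9

j = 9 (mod 37)


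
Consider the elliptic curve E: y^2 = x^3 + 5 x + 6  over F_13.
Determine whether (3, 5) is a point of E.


Check whether y^2 = x^3 + 5 x + 6 (mod 13) for (x, y) = (3, 5).
LHS: y^2 = 5^2 mod 13 = 12
RHS: x^3 + 5 x + 6 = 3^3 + 5*3 + 6 mod 13 = 9
LHS != RHS

No, not on the curve


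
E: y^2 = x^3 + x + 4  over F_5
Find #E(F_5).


For each x in F_5, count y with y^2 = x^3 + 1 x + 4 mod 5:
  x = 0: RHS = 4, y in [2, 3]  -> 2 point(s)
  x = 1: RHS = 1, y in [1, 4]  -> 2 point(s)
  x = 2: RHS = 4, y in [2, 3]  -> 2 point(s)
  x = 3: RHS = 4, y in [2, 3]  -> 2 point(s)
Affine points: 8. Add the point at infinity: total = 9.

#E(F_5) = 9


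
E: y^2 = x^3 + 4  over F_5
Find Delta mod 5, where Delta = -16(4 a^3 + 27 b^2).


4 a^3 + 27 b^2 = 4*0^3 + 27*4^2 = 0 + 432 = 432
Delta = -16 * (432) = -6912
Delta mod 5 = 3

Delta = 3 (mod 5)


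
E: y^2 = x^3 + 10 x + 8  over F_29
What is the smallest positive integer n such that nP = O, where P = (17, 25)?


Compute successive multiples of P until we hit O:
  1P = (17, 25)
  2P = (8, 7)
  3P = (8, 22)
  4P = (17, 4)
  5P = O

ord(P) = 5


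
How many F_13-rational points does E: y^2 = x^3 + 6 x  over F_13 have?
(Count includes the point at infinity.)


For each x in F_13, count y with y^2 = x^3 + 6 x + 0 mod 13:
  x = 0: RHS = 0, y in [0]  -> 1 point(s)
  x = 4: RHS = 10, y in [6, 7]  -> 2 point(s)
  x = 5: RHS = 12, y in [5, 8]  -> 2 point(s)
  x = 8: RHS = 1, y in [1, 12]  -> 2 point(s)
  x = 9: RHS = 3, y in [4, 9]  -> 2 point(s)
Affine points: 9. Add the point at infinity: total = 10.

#E(F_13) = 10


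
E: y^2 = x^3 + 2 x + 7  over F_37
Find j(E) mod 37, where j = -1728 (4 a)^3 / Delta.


Delta = -16(4 a^3 + 27 b^2) mod 37 = 2
-1728 * (4 a)^3 = -1728 * (4*2)^3 mod 37 = 8
j = 8 * 2^(-1) mod 37 = 4

j = 4 (mod 37)


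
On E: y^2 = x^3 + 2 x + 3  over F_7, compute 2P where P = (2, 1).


Doubling: s = (3 x1^2 + a) / (2 y1)
s = (3*2^2 + 2) / (2*1) mod 7 = 0
x3 = s^2 - 2 x1 mod 7 = 0^2 - 2*2 = 3
y3 = s (x1 - x3) - y1 mod 7 = 0 * (2 - 3) - 1 = 6

2P = (3, 6)


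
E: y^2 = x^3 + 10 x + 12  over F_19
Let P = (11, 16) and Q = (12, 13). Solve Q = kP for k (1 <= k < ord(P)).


Enumerate multiples of P until we hit Q = (12, 13):
  1P = (11, 16)
  2P = (1, 2)
  3P = (12, 13)
Match found at i = 3.

k = 3


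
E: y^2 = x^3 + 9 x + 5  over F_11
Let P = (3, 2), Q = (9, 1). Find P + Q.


P != Q, so use the chord formula.
s = (y2 - y1) / (x2 - x1) = (10) / (6) mod 11 = 9
x3 = s^2 - x1 - x2 mod 11 = 9^2 - 3 - 9 = 3
y3 = s (x1 - x3) - y1 mod 11 = 9 * (3 - 3) - 2 = 9

P + Q = (3, 9)


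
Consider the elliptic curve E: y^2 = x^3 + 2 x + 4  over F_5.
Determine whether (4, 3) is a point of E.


Check whether y^2 = x^3 + 2 x + 4 (mod 5) for (x, y) = (4, 3).
LHS: y^2 = 3^2 mod 5 = 4
RHS: x^3 + 2 x + 4 = 4^3 + 2*4 + 4 mod 5 = 1
LHS != RHS

No, not on the curve


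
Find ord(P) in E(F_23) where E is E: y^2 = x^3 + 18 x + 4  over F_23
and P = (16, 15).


Compute successive multiples of P until we hit O:
  1P = (16, 15)
  2P = (4, 5)
  3P = (12, 19)
  4P = (19, 11)
  5P = (0, 2)
  6P = (2, 5)
  7P = (21, 11)
  8P = (17, 18)
  ... (continuing to 30P)
  30P = O

ord(P) = 30


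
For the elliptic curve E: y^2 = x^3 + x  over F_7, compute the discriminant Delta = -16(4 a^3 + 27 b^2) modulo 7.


4 a^3 + 27 b^2 = 4*1^3 + 27*0^2 = 4 + 0 = 4
Delta = -16 * (4) = -64
Delta mod 7 = 6

Delta = 6 (mod 7)


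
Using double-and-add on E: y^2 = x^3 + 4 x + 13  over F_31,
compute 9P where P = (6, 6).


k = 9 = 1001_2 (binary, LSB first: 1001)
Double-and-add from P = (6, 6):
  bit 0 = 1: acc = O + (6, 6) = (6, 6)
  bit 1 = 0: acc unchanged = (6, 6)
  bit 2 = 0: acc unchanged = (6, 6)
  bit 3 = 1: acc = (6, 6) + (24, 13) = (20, 23)

9P = (20, 23)


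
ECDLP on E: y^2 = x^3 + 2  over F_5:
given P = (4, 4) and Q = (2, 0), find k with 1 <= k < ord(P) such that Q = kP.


Enumerate multiples of P until we hit Q = (2, 0):
  1P = (4, 4)
  2P = (3, 2)
  3P = (2, 0)
Match found at i = 3.

k = 3


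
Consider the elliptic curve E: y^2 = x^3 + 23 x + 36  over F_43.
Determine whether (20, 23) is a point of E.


Check whether y^2 = x^3 + 23 x + 36 (mod 43) for (x, y) = (20, 23).
LHS: y^2 = 23^2 mod 43 = 13
RHS: x^3 + 23 x + 36 = 20^3 + 23*20 + 36 mod 43 = 25
LHS != RHS

No, not on the curve


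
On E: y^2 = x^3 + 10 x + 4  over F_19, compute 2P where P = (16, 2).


Doubling: s = (3 x1^2 + a) / (2 y1)
s = (3*16^2 + 10) / (2*2) mod 19 = 14
x3 = s^2 - 2 x1 mod 19 = 14^2 - 2*16 = 12
y3 = s (x1 - x3) - y1 mod 19 = 14 * (16 - 12) - 2 = 16

2P = (12, 16)


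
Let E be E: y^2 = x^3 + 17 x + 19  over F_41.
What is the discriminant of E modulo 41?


4 a^3 + 27 b^2 = 4*17^3 + 27*19^2 = 19652 + 9747 = 29399
Delta = -16 * (29399) = -470384
Delta mod 41 = 9

Delta = 9 (mod 41)


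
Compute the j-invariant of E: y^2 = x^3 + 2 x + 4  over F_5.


Delta = -16(4 a^3 + 27 b^2) mod 5 = 1
-1728 * (4 a)^3 = -1728 * (4*2)^3 mod 5 = 4
j = 4 * 1^(-1) mod 5 = 4

j = 4 (mod 5)


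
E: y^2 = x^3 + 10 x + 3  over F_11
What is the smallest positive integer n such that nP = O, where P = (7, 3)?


Compute successive multiples of P until we hit O:
  1P = (7, 3)
  2P = (0, 6)
  3P = (8, 10)
  4P = (1, 6)
  5P = (6, 2)
  6P = (10, 5)
  7P = (3, 7)
  8P = (2, 3)
  ... (continuing to 17P)
  17P = O

ord(P) = 17


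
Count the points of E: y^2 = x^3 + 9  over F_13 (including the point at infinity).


For each x in F_13, count y with y^2 = x^3 + 0 x + 9 mod 13:
  x = 0: RHS = 9, y in [3, 10]  -> 2 point(s)
  x = 1: RHS = 10, y in [6, 7]  -> 2 point(s)
  x = 2: RHS = 4, y in [2, 11]  -> 2 point(s)
  x = 3: RHS = 10, y in [6, 7]  -> 2 point(s)
  x = 5: RHS = 4, y in [2, 11]  -> 2 point(s)
  x = 6: RHS = 4, y in [2, 11]  -> 2 point(s)
  x = 7: RHS = 1, y in [1, 12]  -> 2 point(s)
  x = 8: RHS = 1, y in [1, 12]  -> 2 point(s)
  x = 9: RHS = 10, y in [6, 7]  -> 2 point(s)
  x = 11: RHS = 1, y in [1, 12]  -> 2 point(s)
Affine points: 20. Add the point at infinity: total = 21.

#E(F_13) = 21


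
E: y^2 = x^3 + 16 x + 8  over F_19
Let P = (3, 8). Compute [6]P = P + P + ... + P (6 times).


k = 6 = 110_2 (binary, LSB first: 011)
Double-and-add from P = (3, 8):
  bit 0 = 0: acc unchanged = O
  bit 1 = 1: acc = O + (1, 14) = (1, 14)
  bit 2 = 1: acc = (1, 14) + (17, 5) = (10, 16)

6P = (10, 16)


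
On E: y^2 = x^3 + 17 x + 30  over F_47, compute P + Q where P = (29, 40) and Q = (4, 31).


P != Q, so use the chord formula.
s = (y2 - y1) / (x2 - x1) = (38) / (22) mod 47 = 6
x3 = s^2 - x1 - x2 mod 47 = 6^2 - 29 - 4 = 3
y3 = s (x1 - x3) - y1 mod 47 = 6 * (29 - 3) - 40 = 22

P + Q = (3, 22)


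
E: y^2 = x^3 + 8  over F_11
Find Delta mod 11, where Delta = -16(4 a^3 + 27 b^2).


4 a^3 + 27 b^2 = 4*0^3 + 27*8^2 = 0 + 1728 = 1728
Delta = -16 * (1728) = -27648
Delta mod 11 = 6

Delta = 6 (mod 11)


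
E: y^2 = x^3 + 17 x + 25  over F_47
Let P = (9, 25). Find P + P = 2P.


Doubling: s = (3 x1^2 + a) / (2 y1)
s = (3*9^2 + 17) / (2*25) mod 47 = 24
x3 = s^2 - 2 x1 mod 47 = 24^2 - 2*9 = 41
y3 = s (x1 - x3) - y1 mod 47 = 24 * (9 - 41) - 25 = 6

2P = (41, 6)


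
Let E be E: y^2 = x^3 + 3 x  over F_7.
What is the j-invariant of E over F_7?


Delta = -16(4 a^3 + 27 b^2) mod 7 = 1
-1728 * (4 a)^3 = -1728 * (4*3)^3 mod 7 = 6
j = 6 * 1^(-1) mod 7 = 6

j = 6 (mod 7)


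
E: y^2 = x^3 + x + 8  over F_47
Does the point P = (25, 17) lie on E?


Check whether y^2 = x^3 + 1 x + 8 (mod 47) for (x, y) = (25, 17).
LHS: y^2 = 17^2 mod 47 = 7
RHS: x^3 + 1 x + 8 = 25^3 + 1*25 + 8 mod 47 = 7
LHS = RHS

Yes, on the curve


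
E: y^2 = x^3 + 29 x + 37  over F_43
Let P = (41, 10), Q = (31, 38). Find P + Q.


P != Q, so use the chord formula.
s = (y2 - y1) / (x2 - x1) = (28) / (33) mod 43 = 23
x3 = s^2 - x1 - x2 mod 43 = 23^2 - 41 - 31 = 27
y3 = s (x1 - x3) - y1 mod 43 = 23 * (41 - 27) - 10 = 11

P + Q = (27, 11)


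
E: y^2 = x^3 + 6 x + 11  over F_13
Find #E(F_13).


For each x in F_13, count y with y^2 = x^3 + 6 x + 11 mod 13:
  x = 3: RHS = 4, y in [2, 11]  -> 2 point(s)
  x = 5: RHS = 10, y in [6, 7]  -> 2 point(s)
  x = 6: RHS = 3, y in [4, 9]  -> 2 point(s)
  x = 8: RHS = 12, y in [5, 8]  -> 2 point(s)
  x = 9: RHS = 1, y in [1, 12]  -> 2 point(s)
  x = 11: RHS = 4, y in [2, 11]  -> 2 point(s)
  x = 12: RHS = 4, y in [2, 11]  -> 2 point(s)
Affine points: 14. Add the point at infinity: total = 15.

#E(F_13) = 15


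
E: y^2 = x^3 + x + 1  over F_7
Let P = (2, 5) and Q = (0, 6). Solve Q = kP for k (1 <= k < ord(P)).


Enumerate multiples of P until we hit Q = (0, 6):
  1P = (2, 5)
  2P = (0, 6)
Match found at i = 2.

k = 2


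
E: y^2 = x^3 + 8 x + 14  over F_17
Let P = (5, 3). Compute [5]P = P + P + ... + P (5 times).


k = 5 = 101_2 (binary, LSB first: 101)
Double-and-add from P = (5, 3):
  bit 0 = 1: acc = O + (5, 3) = (5, 3)
  bit 1 = 0: acc unchanged = (5, 3)
  bit 2 = 1: acc = (5, 3) + (12, 6) = (4, 12)

5P = (4, 12)


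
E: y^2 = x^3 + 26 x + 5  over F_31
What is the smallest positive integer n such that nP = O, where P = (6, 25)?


Compute successive multiples of P until we hit O:
  1P = (6, 25)
  2P = (24, 21)
  3P = (11, 14)
  4P = (30, 3)
  5P = (15, 22)
  6P = (17, 20)
  7P = (10, 5)
  8P = (9, 21)
  ... (continuing to 30P)
  30P = O

ord(P) = 30


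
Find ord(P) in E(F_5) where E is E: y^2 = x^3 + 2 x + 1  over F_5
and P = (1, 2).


Compute successive multiples of P until we hit O:
  1P = (1, 2)
  2P = (3, 3)
  3P = (0, 1)
  4P = (0, 4)
  5P = (3, 2)
  6P = (1, 3)
  7P = O

ord(P) = 7


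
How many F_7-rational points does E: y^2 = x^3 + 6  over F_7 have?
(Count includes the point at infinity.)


For each x in F_7, count y with y^2 = x^3 + 0 x + 6 mod 7:
  x = 1: RHS = 0, y in [0]  -> 1 point(s)
  x = 2: RHS = 0, y in [0]  -> 1 point(s)
  x = 4: RHS = 0, y in [0]  -> 1 point(s)
Affine points: 3. Add the point at infinity: total = 4.

#E(F_7) = 4


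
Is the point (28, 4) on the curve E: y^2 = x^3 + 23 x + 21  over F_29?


Check whether y^2 = x^3 + 23 x + 21 (mod 29) for (x, y) = (28, 4).
LHS: y^2 = 4^2 mod 29 = 16
RHS: x^3 + 23 x + 21 = 28^3 + 23*28 + 21 mod 29 = 26
LHS != RHS

No, not on the curve


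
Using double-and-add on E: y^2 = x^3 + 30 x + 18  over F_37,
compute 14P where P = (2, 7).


k = 14 = 1110_2 (binary, LSB first: 0111)
Double-and-add from P = (2, 7):
  bit 0 = 0: acc unchanged = O
  bit 1 = 1: acc = O + (5, 21) = (5, 21)
  bit 2 = 1: acc = (5, 21) + (24, 24) = (7, 4)
  bit 3 = 1: acc = (7, 4) + (14, 0) = (5, 16)

14P = (5, 16)


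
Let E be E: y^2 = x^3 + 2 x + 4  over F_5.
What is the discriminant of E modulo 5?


4 a^3 + 27 b^2 = 4*2^3 + 27*4^2 = 32 + 432 = 464
Delta = -16 * (464) = -7424
Delta mod 5 = 1

Delta = 1 (mod 5)


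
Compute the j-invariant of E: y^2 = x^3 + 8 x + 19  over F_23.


Delta = -16(4 a^3 + 27 b^2) mod 23 = 18
-1728 * (4 a)^3 = -1728 * (4*8)^3 mod 23 = 21
j = 21 * 18^(-1) mod 23 = 5

j = 5 (mod 23)


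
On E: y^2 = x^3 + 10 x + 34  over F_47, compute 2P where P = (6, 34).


Doubling: s = (3 x1^2 + a) / (2 y1)
s = (3*6^2 + 10) / (2*34) mod 47 = 28
x3 = s^2 - 2 x1 mod 47 = 28^2 - 2*6 = 20
y3 = s (x1 - x3) - y1 mod 47 = 28 * (6 - 20) - 34 = 44

2P = (20, 44)


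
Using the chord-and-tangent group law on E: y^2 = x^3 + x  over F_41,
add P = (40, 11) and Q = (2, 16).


P != Q, so use the chord formula.
s = (y2 - y1) / (x2 - x1) = (5) / (3) mod 41 = 29
x3 = s^2 - x1 - x2 mod 41 = 29^2 - 40 - 2 = 20
y3 = s (x1 - x3) - y1 mod 41 = 29 * (40 - 20) - 11 = 36

P + Q = (20, 36)


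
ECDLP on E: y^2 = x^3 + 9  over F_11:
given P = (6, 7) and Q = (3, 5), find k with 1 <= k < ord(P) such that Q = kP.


Enumerate multiples of P until we hit Q = (3, 5):
  1P = (6, 7)
  2P = (8, 9)
  3P = (9, 1)
  4P = (0, 3)
  5P = (3, 6)
  6P = (7, 0)
  7P = (3, 5)
Match found at i = 7.

k = 7


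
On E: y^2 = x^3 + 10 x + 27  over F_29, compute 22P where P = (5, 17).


k = 22 = 10110_2 (binary, LSB first: 01101)
Double-and-add from P = (5, 17):
  bit 0 = 0: acc unchanged = O
  bit 1 = 1: acc = O + (18, 23) = (18, 23)
  bit 2 = 1: acc = (18, 23) + (6, 10) = (10, 5)
  bit 3 = 0: acc unchanged = (10, 5)
  bit 4 = 1: acc = (10, 5) + (19, 0) = (20, 7)

22P = (20, 7)


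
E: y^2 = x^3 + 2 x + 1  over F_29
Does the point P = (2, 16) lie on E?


Check whether y^2 = x^3 + 2 x + 1 (mod 29) for (x, y) = (2, 16).
LHS: y^2 = 16^2 mod 29 = 24
RHS: x^3 + 2 x + 1 = 2^3 + 2*2 + 1 mod 29 = 13
LHS != RHS

No, not on the curve


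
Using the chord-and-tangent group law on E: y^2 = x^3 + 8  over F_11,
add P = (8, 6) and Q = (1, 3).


P != Q, so use the chord formula.
s = (y2 - y1) / (x2 - x1) = (8) / (4) mod 11 = 2
x3 = s^2 - x1 - x2 mod 11 = 2^2 - 8 - 1 = 6
y3 = s (x1 - x3) - y1 mod 11 = 2 * (8 - 6) - 6 = 9

P + Q = (6, 9)


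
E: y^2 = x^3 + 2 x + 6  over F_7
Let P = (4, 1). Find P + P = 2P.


Doubling: s = (3 x1^2 + a) / (2 y1)
s = (3*4^2 + 2) / (2*1) mod 7 = 4
x3 = s^2 - 2 x1 mod 7 = 4^2 - 2*4 = 1
y3 = s (x1 - x3) - y1 mod 7 = 4 * (4 - 1) - 1 = 4

2P = (1, 4)


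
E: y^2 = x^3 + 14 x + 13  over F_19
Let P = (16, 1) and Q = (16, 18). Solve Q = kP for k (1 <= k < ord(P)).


Enumerate multiples of P until we hit Q = (16, 18):
  1P = (16, 1)
  2P = (13, 13)
  3P = (6, 16)
  4P = (4, 0)
  5P = (6, 3)
  6P = (13, 6)
  7P = (16, 18)
Match found at i = 7.

k = 7


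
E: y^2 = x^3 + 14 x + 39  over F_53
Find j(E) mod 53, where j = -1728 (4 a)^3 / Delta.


Delta = -16(4 a^3 + 27 b^2) mod 53 = 48
-1728 * (4 a)^3 = -1728 * (4*14)^3 mod 53 = 37
j = 37 * 48^(-1) mod 53 = 35

j = 35 (mod 53)


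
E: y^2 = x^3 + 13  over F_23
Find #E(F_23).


For each x in F_23, count y with y^2 = x^3 + 0 x + 13 mod 23:
  x = 0: RHS = 13, y in [6, 17]  -> 2 point(s)
  x = 4: RHS = 8, y in [10, 13]  -> 2 point(s)
  x = 5: RHS = 0, y in [0]  -> 1 point(s)
  x = 9: RHS = 6, y in [11, 12]  -> 2 point(s)
  x = 10: RHS = 1, y in [1, 22]  -> 2 point(s)
  x = 12: RHS = 16, y in [4, 19]  -> 2 point(s)
  x = 13: RHS = 2, y in [5, 18]  -> 2 point(s)
  x = 17: RHS = 4, y in [2, 21]  -> 2 point(s)
  x = 18: RHS = 3, y in [7, 16]  -> 2 point(s)
  x = 19: RHS = 18, y in [8, 15]  -> 2 point(s)
  x = 20: RHS = 9, y in [3, 20]  -> 2 point(s)
  x = 22: RHS = 12, y in [9, 14]  -> 2 point(s)
Affine points: 23. Add the point at infinity: total = 24.

#E(F_23) = 24


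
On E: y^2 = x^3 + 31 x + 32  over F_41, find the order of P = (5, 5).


Compute successive multiples of P until we hit O:
  1P = (5, 5)
  2P = (22, 28)
  3P = (12, 0)
  4P = (22, 13)
  5P = (5, 36)
  6P = O

ord(P) = 6


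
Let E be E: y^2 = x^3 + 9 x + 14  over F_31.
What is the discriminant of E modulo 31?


4 a^3 + 27 b^2 = 4*9^3 + 27*14^2 = 2916 + 5292 = 8208
Delta = -16 * (8208) = -131328
Delta mod 31 = 19

Delta = 19 (mod 31)


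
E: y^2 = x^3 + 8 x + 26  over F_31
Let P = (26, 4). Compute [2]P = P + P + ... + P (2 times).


k = 2 = 10_2 (binary, LSB first: 01)
Double-and-add from P = (26, 4):
  bit 0 = 0: acc unchanged = O
  bit 1 = 1: acc = O + (29, 23) = (29, 23)

2P = (29, 23)


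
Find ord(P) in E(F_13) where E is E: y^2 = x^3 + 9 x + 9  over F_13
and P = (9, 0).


Compute successive multiples of P until we hit O:
  1P = (9, 0)
  2P = O

ord(P) = 2


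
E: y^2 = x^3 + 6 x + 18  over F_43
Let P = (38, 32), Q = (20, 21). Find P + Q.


P != Q, so use the chord formula.
s = (y2 - y1) / (x2 - x1) = (32) / (25) mod 43 = 3
x3 = s^2 - x1 - x2 mod 43 = 3^2 - 38 - 20 = 37
y3 = s (x1 - x3) - y1 mod 43 = 3 * (38 - 37) - 32 = 14

P + Q = (37, 14)


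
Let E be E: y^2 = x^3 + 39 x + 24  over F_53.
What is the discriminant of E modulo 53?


4 a^3 + 27 b^2 = 4*39^3 + 27*24^2 = 237276 + 15552 = 252828
Delta = -16 * (252828) = -4045248
Delta mod 53 = 30

Delta = 30 (mod 53)


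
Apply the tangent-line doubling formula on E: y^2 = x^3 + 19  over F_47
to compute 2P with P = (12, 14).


Doubling: s = (3 x1^2 + a) / (2 y1)
s = (3*12^2 + 0) / (2*14) mod 47 = 2
x3 = s^2 - 2 x1 mod 47 = 2^2 - 2*12 = 27
y3 = s (x1 - x3) - y1 mod 47 = 2 * (12 - 27) - 14 = 3

2P = (27, 3)


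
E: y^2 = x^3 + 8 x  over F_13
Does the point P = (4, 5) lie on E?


Check whether y^2 = x^3 + 8 x + 0 (mod 13) for (x, y) = (4, 5).
LHS: y^2 = 5^2 mod 13 = 12
RHS: x^3 + 8 x + 0 = 4^3 + 8*4 + 0 mod 13 = 5
LHS != RHS

No, not on the curve


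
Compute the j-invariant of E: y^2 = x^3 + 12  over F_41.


Delta = -16(4 a^3 + 27 b^2) mod 41 = 30
-1728 * (4 a)^3 = -1728 * (4*0)^3 mod 41 = 0
j = 0 * 30^(-1) mod 41 = 0

j = 0 (mod 41)


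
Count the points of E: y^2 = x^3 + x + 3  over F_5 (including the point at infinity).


For each x in F_5, count y with y^2 = x^3 + 1 x + 3 mod 5:
  x = 1: RHS = 0, y in [0]  -> 1 point(s)
  x = 4: RHS = 1, y in [1, 4]  -> 2 point(s)
Affine points: 3. Add the point at infinity: total = 4.

#E(F_5) = 4


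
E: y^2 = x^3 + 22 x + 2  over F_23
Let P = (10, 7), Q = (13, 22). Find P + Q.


P != Q, so use the chord formula.
s = (y2 - y1) / (x2 - x1) = (15) / (3) mod 23 = 5
x3 = s^2 - x1 - x2 mod 23 = 5^2 - 10 - 13 = 2
y3 = s (x1 - x3) - y1 mod 23 = 5 * (10 - 2) - 7 = 10

P + Q = (2, 10)


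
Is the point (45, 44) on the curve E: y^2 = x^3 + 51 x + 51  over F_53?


Check whether y^2 = x^3 + 51 x + 51 (mod 53) for (x, y) = (45, 44).
LHS: y^2 = 44^2 mod 53 = 28
RHS: x^3 + 51 x + 51 = 45^3 + 51*45 + 51 mod 53 = 32
LHS != RHS

No, not on the curve


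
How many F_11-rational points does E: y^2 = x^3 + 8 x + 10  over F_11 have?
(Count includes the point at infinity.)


For each x in F_11, count y with y^2 = x^3 + 8 x + 10 mod 11:
  x = 2: RHS = 1, y in [1, 10]  -> 2 point(s)
  x = 8: RHS = 3, y in [5, 6]  -> 2 point(s)
  x = 10: RHS = 1, y in [1, 10]  -> 2 point(s)
Affine points: 6. Add the point at infinity: total = 7.

#E(F_11) = 7


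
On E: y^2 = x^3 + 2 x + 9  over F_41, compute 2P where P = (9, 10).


Doubling: s = (3 x1^2 + a) / (2 y1)
s = (3*9^2 + 2) / (2*10) mod 41 = 2
x3 = s^2 - 2 x1 mod 41 = 2^2 - 2*9 = 27
y3 = s (x1 - x3) - y1 mod 41 = 2 * (9 - 27) - 10 = 36

2P = (27, 36)


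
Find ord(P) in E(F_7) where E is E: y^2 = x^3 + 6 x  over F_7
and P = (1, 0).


Compute successive multiples of P until we hit O:
  1P = (1, 0)
  2P = O

ord(P) = 2


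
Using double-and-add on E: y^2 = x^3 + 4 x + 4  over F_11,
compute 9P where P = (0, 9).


k = 9 = 1001_2 (binary, LSB first: 1001)
Double-and-add from P = (0, 9):
  bit 0 = 1: acc = O + (0, 9) = (0, 9)
  bit 1 = 0: acc unchanged = (0, 9)
  bit 2 = 0: acc unchanged = (0, 9)
  bit 3 = 1: acc = (0, 9) + (2, 8) = (1, 8)

9P = (1, 8)


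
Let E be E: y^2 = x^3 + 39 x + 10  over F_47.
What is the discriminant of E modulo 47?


4 a^3 + 27 b^2 = 4*39^3 + 27*10^2 = 237276 + 2700 = 239976
Delta = -16 * (239976) = -3839616
Delta mod 47 = 2

Delta = 2 (mod 47)


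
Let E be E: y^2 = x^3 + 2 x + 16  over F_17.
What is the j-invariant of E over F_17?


Delta = -16(4 a^3 + 27 b^2) mod 17 = 8
-1728 * (4 a)^3 = -1728 * (4*2)^3 mod 17 = 12
j = 12 * 8^(-1) mod 17 = 10

j = 10 (mod 17)


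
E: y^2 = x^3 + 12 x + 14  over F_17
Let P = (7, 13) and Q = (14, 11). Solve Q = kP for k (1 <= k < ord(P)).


Enumerate multiples of P until we hit Q = (14, 11):
  1P = (7, 13)
  2P = (11, 7)
  3P = (14, 6)
  4P = (14, 11)
Match found at i = 4.

k = 4


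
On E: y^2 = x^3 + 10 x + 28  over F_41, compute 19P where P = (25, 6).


k = 19 = 10011_2 (binary, LSB first: 11001)
Double-and-add from P = (25, 6):
  bit 0 = 1: acc = O + (25, 6) = (25, 6)
  bit 1 = 1: acc = (25, 6) + (34, 5) = (22, 21)
  bit 2 = 0: acc unchanged = (22, 21)
  bit 3 = 0: acc unchanged = (22, 21)
  bit 4 = 1: acc = (22, 21) + (16, 26) = (39, 0)

19P = (39, 0)


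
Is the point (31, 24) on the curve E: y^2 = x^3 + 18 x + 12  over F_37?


Check whether y^2 = x^3 + 18 x + 12 (mod 37) for (x, y) = (31, 24).
LHS: y^2 = 24^2 mod 37 = 21
RHS: x^3 + 18 x + 12 = 31^3 + 18*31 + 12 mod 37 = 21
LHS = RHS

Yes, on the curve


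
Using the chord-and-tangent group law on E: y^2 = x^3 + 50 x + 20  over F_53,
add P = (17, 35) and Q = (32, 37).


P != Q, so use the chord formula.
s = (y2 - y1) / (x2 - x1) = (2) / (15) mod 53 = 39
x3 = s^2 - x1 - x2 mod 53 = 39^2 - 17 - 32 = 41
y3 = s (x1 - x3) - y1 mod 53 = 39 * (17 - 41) - 35 = 36

P + Q = (41, 36)


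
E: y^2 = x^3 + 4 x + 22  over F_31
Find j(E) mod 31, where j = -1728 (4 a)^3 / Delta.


Delta = -16(4 a^3 + 27 b^2) mod 31 = 3
-1728 * (4 a)^3 = -1728 * (4*4)^3 mod 31 = 1
j = 1 * 3^(-1) mod 31 = 21

j = 21 (mod 31)


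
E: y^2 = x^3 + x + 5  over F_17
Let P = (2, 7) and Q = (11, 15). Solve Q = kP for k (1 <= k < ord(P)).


Enumerate multiples of P until we hit Q = (11, 15):
  1P = (2, 7)
  2P = (11, 15)
Match found at i = 2.

k = 2


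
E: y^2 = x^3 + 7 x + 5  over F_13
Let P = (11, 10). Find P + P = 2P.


Doubling: s = (3 x1^2 + a) / (2 y1)
s = (3*11^2 + 7) / (2*10) mod 13 = 12
x3 = s^2 - 2 x1 mod 13 = 12^2 - 2*11 = 5
y3 = s (x1 - x3) - y1 mod 13 = 12 * (11 - 5) - 10 = 10

2P = (5, 10)


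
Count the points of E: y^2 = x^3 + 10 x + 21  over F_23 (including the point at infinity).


For each x in F_23, count y with y^2 = x^3 + 10 x + 21 mod 23:
  x = 1: RHS = 9, y in [3, 20]  -> 2 point(s)
  x = 2: RHS = 3, y in [7, 16]  -> 2 point(s)
  x = 3: RHS = 9, y in [3, 20]  -> 2 point(s)
  x = 5: RHS = 12, y in [9, 14]  -> 2 point(s)
  x = 9: RHS = 12, y in [9, 14]  -> 2 point(s)
  x = 11: RHS = 13, y in [6, 17]  -> 2 point(s)
  x = 12: RHS = 6, y in [11, 12]  -> 2 point(s)
  x = 13: RHS = 2, y in [5, 18]  -> 2 point(s)
  x = 15: RHS = 4, y in [2, 21]  -> 2 point(s)
  x = 19: RHS = 9, y in [3, 20]  -> 2 point(s)
  x = 21: RHS = 16, y in [4, 19]  -> 2 point(s)
Affine points: 22. Add the point at infinity: total = 23.

#E(F_23) = 23


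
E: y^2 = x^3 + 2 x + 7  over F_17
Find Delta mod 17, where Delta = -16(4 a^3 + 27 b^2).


4 a^3 + 27 b^2 = 4*2^3 + 27*7^2 = 32 + 1323 = 1355
Delta = -16 * (1355) = -21680
Delta mod 17 = 12

Delta = 12 (mod 17)


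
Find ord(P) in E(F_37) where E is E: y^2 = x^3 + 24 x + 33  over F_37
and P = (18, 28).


Compute successive multiples of P until we hit O:
  1P = (18, 28)
  2P = (0, 12)
  3P = (7, 27)
  4P = (1, 24)
  5P = (21, 17)
  6P = (32, 11)
  7P = (20, 22)
  8P = (8, 16)
  ... (continuing to 17P)
  17P = O

ord(P) = 17


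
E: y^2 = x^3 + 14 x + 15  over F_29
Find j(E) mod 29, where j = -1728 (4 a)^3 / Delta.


Delta = -16(4 a^3 + 27 b^2) mod 29 = 16
-1728 * (4 a)^3 = -1728 * (4*14)^3 mod 29 = 20
j = 20 * 16^(-1) mod 29 = 23

j = 23 (mod 29)


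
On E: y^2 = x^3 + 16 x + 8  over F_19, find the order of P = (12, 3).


Compute successive multiples of P until we hit O:
  1P = (12, 3)
  2P = (1, 14)
  3P = (7, 11)
  4P = (17, 5)
  5P = (16, 3)
  6P = (10, 16)
  7P = (6, 15)
  8P = (5, 2)
  ... (continuing to 22P)
  22P = O

ord(P) = 22


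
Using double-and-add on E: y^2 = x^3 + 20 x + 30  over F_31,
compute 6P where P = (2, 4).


k = 6 = 110_2 (binary, LSB first: 011)
Double-and-add from P = (2, 4):
  bit 0 = 0: acc unchanged = O
  bit 1 = 1: acc = O + (12, 18) = (12, 18)
  bit 2 = 1: acc = (12, 18) + (15, 27) = (13, 10)

6P = (13, 10)


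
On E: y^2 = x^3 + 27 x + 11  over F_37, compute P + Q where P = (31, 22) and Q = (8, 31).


P != Q, so use the chord formula.
s = (y2 - y1) / (x2 - x1) = (9) / (14) mod 37 = 35
x3 = s^2 - x1 - x2 mod 37 = 35^2 - 31 - 8 = 2
y3 = s (x1 - x3) - y1 mod 37 = 35 * (31 - 2) - 22 = 31

P + Q = (2, 31)


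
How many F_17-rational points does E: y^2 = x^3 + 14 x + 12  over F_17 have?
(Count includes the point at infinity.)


For each x in F_17, count y with y^2 = x^3 + 14 x + 12 mod 17:
  x = 3: RHS = 13, y in [8, 9]  -> 2 point(s)
  x = 4: RHS = 13, y in [8, 9]  -> 2 point(s)
  x = 9: RHS = 0, y in [0]  -> 1 point(s)
  x = 10: RHS = 13, y in [8, 9]  -> 2 point(s)
  x = 11: RHS = 1, y in [1, 16]  -> 2 point(s)
  x = 12: RHS = 4, y in [2, 15]  -> 2 point(s)
Affine points: 11. Add the point at infinity: total = 12.

#E(F_17) = 12
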